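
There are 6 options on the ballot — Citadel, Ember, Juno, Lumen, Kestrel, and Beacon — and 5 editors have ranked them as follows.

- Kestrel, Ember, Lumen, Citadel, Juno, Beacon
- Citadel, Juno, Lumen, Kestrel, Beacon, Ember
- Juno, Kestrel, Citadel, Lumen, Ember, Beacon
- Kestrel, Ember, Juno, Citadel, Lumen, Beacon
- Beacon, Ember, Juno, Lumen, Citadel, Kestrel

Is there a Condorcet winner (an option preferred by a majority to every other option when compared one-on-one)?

Head-to-head results (5 voters total):
Citadel vs Ember: Ember wins 3–2.
Citadel vs Juno: Juno wins 3–2.
Citadel vs Lumen: Citadel wins 3–2.
Citadel vs Kestrel: Kestrel wins 3–2.
Citadel vs Beacon: Citadel wins 4–1.
Ember vs Juno: Ember wins 3–2.
Ember vs Lumen: Ember wins 3–2.
Ember vs Kestrel: Kestrel wins 4–1.
Ember vs Beacon: Ember wins 3–2.
Juno vs Lumen: Juno wins 4–1.
Juno vs Kestrel: Juno wins 3–2.
Juno vs Beacon: Juno wins 4–1.
Lumen vs Kestrel: Kestrel wins 3–2.
Lumen vs Beacon: Lumen wins 4–1.
Kestrel vs Beacon: Kestrel wins 4–1.
No candidate beats all others: Ember beats Juno beats Kestrel beats Ember, a majority cycle.

No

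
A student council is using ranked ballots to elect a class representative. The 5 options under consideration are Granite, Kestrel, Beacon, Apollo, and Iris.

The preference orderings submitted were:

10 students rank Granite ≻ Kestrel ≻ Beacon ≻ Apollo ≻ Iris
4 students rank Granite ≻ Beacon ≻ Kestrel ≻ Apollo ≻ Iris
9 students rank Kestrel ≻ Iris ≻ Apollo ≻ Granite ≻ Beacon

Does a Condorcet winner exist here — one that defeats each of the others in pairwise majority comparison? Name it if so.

Head-to-head results (23 voters total):
Granite vs Kestrel: Granite wins 14–9.
Granite vs Beacon: Granite wins 23–0.
Granite vs Apollo: Granite wins 14–9.
Granite vs Iris: Granite wins 14–9.
Kestrel vs Beacon: Kestrel wins 19–4.
Kestrel vs Apollo: Kestrel wins 23–0.
Kestrel vs Iris: Kestrel wins 23–0.
Beacon vs Apollo: Beacon wins 14–9.
Beacon vs Iris: Beacon wins 14–9.
Apollo vs Iris: Apollo wins 14–9.
Granite beats each rival — Kestrel (14–9), Beacon (23–0), Apollo (14–9), Iris (14–9) — so Granite is the Condorcet winner.

Granite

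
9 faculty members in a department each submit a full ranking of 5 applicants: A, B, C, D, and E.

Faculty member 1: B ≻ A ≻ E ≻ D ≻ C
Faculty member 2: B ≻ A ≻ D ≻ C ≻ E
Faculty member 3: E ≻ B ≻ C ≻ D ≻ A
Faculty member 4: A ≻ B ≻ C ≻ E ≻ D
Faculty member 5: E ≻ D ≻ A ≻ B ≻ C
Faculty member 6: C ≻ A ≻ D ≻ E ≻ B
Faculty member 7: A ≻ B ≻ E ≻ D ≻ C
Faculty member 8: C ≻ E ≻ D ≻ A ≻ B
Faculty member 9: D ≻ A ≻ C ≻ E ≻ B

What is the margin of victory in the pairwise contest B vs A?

3

Ballots ranking B above A: 3.
Ballots ranking A above B: 6.
A wins 6–3, a margin of 3.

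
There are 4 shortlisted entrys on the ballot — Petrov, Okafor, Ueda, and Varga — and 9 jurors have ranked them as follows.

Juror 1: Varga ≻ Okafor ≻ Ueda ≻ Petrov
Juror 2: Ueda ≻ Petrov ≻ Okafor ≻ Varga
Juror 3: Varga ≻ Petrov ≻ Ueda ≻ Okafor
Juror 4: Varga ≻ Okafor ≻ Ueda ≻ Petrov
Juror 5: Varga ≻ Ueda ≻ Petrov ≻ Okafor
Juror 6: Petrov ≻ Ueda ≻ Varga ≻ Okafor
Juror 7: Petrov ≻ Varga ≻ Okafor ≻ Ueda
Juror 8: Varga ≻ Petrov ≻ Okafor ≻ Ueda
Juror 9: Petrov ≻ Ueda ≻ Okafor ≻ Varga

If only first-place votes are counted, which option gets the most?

First-place vote totals:
  Petrov: 3
  Okafor: 0
  Ueda: 1
  Varga: 5
Varga has the most first-place votes.

Varga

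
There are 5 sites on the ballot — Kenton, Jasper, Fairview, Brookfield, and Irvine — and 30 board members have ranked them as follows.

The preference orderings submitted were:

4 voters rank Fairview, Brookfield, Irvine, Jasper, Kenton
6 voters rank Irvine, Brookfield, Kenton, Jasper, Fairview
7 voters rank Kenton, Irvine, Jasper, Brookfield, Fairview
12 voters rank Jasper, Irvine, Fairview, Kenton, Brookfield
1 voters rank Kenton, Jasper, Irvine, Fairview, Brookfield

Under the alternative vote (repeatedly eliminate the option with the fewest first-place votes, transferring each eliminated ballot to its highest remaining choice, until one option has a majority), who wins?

Irvine

Round 1: Jasper 12, Kenton 8, Irvine 6, Fairview 4, Brookfield 0. Brookfield has the fewest and is eliminated.
Round 2: Jasper 12, Kenton 8, Irvine 6, Fairview 4. Fairview has the fewest and is eliminated.
Round 3: Jasper 12, Irvine 10, Kenton 8. Kenton has the fewest and is eliminated.
Round 4: Irvine 17, Jasper 13. Irvine has a majority.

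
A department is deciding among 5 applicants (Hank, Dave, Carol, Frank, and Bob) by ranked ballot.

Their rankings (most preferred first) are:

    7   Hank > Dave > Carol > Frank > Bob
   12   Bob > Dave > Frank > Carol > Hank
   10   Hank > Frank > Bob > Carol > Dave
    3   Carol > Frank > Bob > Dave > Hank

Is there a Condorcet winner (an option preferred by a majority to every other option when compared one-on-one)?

Yes

Head-to-head results (32 voters total):
Hank vs Dave: Hank wins 17–15.
Hank vs Carol: Hank wins 17–15.
Hank vs Frank: Hank wins 17–15.
Hank vs Bob: Hank wins 17–15.
Dave vs Carol: Dave wins 19–13.
Dave vs Frank: Dave wins 19–13.
Dave vs Bob: Bob wins 25–7.
Carol vs Frank: Frank wins 22–10.
Carol vs Bob: Bob wins 22–10.
Frank vs Bob: Frank wins 20–12.
Hank beats each rival — Dave (17–15), Carol (17–15), Frank (17–15), Bob (17–15) — so Hank is the Condorcet winner.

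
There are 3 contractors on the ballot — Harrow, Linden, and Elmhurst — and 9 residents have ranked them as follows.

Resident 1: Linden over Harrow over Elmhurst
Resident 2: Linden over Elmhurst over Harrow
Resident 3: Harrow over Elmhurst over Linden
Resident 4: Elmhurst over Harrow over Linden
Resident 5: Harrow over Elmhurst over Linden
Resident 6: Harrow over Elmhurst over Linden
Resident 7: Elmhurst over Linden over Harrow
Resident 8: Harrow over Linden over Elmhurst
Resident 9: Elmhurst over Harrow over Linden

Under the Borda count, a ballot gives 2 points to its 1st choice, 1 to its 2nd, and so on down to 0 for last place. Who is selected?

Borda scores:
  Harrow: 1 + 0 + 2 + 1 + 2 + 2 + 0 + 2 + 1 = 11
  Linden: 2 + 2 + 0 + 0 + 0 + 0 + 1 + 1 + 0 = 6
  Elmhurst: 0 + 1 + 1 + 2 + 1 + 1 + 2 + 0 + 2 = 10
Harrow has the highest total.

Harrow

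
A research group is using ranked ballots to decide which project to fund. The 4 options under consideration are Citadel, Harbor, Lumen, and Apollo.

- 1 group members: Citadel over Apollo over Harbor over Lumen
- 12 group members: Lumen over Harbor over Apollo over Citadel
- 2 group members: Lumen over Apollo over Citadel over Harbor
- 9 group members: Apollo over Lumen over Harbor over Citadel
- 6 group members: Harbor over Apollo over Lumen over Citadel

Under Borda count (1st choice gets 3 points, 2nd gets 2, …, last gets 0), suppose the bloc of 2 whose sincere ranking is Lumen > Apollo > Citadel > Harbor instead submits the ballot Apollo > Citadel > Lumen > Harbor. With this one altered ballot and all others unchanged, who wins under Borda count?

Borda totals with the altered ballot: Citadel 7, Harbor 52, Lumen 62, Apollo 59.
The winner is unchanged: still Lumen.

Lumen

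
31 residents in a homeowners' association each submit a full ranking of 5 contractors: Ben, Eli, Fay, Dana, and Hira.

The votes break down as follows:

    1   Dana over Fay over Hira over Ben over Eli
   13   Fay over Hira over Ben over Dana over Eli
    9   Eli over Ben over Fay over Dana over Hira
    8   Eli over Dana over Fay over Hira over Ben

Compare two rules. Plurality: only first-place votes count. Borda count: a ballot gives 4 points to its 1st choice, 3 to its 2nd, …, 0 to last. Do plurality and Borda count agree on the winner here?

No

Plurality first-place counts: Ben 0, Eli 17, Fay 13, Dana 1, Hira 0 → Eli.
Borda totals: Ben 54, Eli 68, Fay 89, Dana 50, Hira 49 → Fay.
The two rules disagree: plurality picks Eli, Borda picks Fay.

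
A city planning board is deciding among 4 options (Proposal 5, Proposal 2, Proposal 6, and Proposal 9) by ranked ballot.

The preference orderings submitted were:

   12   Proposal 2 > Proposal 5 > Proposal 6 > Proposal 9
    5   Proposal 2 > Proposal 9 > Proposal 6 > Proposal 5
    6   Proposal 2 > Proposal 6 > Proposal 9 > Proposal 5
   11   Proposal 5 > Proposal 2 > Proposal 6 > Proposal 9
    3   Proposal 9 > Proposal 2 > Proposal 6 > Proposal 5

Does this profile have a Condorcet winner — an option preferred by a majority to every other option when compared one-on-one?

Head-to-head results (37 voters total):
Proposal 5 vs Proposal 2: Proposal 2 wins 26–11.
Proposal 5 vs Proposal 6: Proposal 5 wins 23–14.
Proposal 5 vs Proposal 9: Proposal 5 wins 23–14.
Proposal 2 vs Proposal 6: Proposal 2 wins 37–0.
Proposal 2 vs Proposal 9: Proposal 2 wins 34–3.
Proposal 6 vs Proposal 9: Proposal 6 wins 29–8.
Proposal 2 beats each rival — Proposal 5 (26–11), Proposal 6 (37–0), Proposal 9 (34–3) — so Proposal 2 is the Condorcet winner.

Yes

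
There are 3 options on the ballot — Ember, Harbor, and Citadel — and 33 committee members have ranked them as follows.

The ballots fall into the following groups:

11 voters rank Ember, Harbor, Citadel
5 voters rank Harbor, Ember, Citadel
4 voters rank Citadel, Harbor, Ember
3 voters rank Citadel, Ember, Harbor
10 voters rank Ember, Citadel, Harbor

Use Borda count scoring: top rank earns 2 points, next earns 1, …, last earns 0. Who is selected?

Borda scores:
  Ember: 11·2 + 5·1 + 4·0 + 3·1 + 10·2 = 50
  Harbor: 11·1 + 5·2 + 4·1 + 3·0 + 10·0 = 25
  Citadel: 11·0 + 5·0 + 4·2 + 3·2 + 10·1 = 24
Ember has the highest total.

Ember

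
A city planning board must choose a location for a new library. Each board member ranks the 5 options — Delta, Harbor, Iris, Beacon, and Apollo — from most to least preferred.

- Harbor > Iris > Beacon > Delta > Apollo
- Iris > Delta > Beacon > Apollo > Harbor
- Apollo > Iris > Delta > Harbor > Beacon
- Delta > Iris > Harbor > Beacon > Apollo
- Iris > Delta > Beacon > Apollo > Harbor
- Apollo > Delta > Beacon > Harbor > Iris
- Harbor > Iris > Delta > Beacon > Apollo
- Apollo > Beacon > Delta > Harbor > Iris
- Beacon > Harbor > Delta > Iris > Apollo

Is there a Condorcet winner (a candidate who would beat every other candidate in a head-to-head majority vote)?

No

Head-to-head results (9 voters total):
Delta vs Harbor: Delta wins 6–3.
Delta vs Iris: Iris wins 5–4.
Delta vs Beacon: Delta wins 6–3.
Delta vs Apollo: Delta wins 6–3.
Harbor vs Iris: Harbor wins 5–4.
Harbor vs Beacon: Beacon wins 5–4.
Harbor vs Apollo: Apollo wins 5–4.
Iris vs Beacon: Iris wins 6–3.
Iris vs Apollo: Iris wins 6–3.
Beacon vs Apollo: Beacon wins 6–3.
No candidate beats all others: Delta beats Harbor beats Iris beats Delta, a majority cycle.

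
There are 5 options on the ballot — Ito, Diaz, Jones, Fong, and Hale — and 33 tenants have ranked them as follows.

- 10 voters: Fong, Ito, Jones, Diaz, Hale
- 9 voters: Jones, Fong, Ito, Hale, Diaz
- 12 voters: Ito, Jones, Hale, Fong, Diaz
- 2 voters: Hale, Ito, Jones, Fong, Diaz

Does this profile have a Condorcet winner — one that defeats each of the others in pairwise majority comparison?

Head-to-head results (33 voters total):
Ito vs Diaz: Ito wins 33–0.
Ito vs Jones: Ito wins 24–9.
Ito vs Fong: Fong wins 19–14.
Ito vs Hale: Ito wins 31–2.
Diaz vs Jones: Jones wins 33–0.
Diaz vs Fong: Fong wins 33–0.
Diaz vs Hale: Hale wins 23–10.
Jones vs Fong: Jones wins 23–10.
Jones vs Hale: Jones wins 31–2.
Fong vs Hale: Fong wins 19–14.
No candidate beats all others: Ito beats Jones beats Fong beats Ito, a majority cycle.

No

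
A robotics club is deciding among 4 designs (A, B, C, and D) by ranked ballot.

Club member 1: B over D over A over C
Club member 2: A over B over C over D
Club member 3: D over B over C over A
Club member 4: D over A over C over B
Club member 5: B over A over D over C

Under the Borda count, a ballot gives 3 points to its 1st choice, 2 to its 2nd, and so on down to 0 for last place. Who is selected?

B

Borda scores:
  A: 1 + 3 + 0 + 2 + 2 = 8
  B: 3 + 2 + 2 + 0 + 3 = 10
  C: 0 + 1 + 1 + 1 + 0 = 3
  D: 2 + 0 + 3 + 3 + 1 = 9
B has the highest total.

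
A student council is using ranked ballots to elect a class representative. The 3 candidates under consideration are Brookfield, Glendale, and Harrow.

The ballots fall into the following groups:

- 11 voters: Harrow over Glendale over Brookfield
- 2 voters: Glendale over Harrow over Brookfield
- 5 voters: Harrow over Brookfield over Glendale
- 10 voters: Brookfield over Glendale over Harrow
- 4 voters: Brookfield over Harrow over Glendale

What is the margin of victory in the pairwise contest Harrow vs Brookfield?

4

Ballots ranking Harrow above Brookfield: 11+2+5 = 18.
Ballots ranking Brookfield above Harrow: 10+4 = 14.
Harrow wins 18–14, a margin of 4.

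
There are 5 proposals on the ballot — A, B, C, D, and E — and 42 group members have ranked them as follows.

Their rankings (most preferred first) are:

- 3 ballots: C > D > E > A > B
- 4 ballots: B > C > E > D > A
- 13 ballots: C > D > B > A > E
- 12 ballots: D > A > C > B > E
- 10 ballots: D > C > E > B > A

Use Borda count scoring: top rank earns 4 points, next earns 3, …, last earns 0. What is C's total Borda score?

Borda scores:
  A: 3·1 + 4·0 + 13·1 + 12·3 + 10·0 = 52
  B: 3·0 + 4·4 + 13·2 + 12·1 + 10·1 = 64
  C: 3·4 + 4·3 + 13·4 + 12·2 + 10·3 = 130
  D: 3·3 + 4·1 + 13·3 + 12·4 + 10·4 = 140
  E: 3·2 + 4·2 + 13·0 + 12·0 + 10·2 = 34

130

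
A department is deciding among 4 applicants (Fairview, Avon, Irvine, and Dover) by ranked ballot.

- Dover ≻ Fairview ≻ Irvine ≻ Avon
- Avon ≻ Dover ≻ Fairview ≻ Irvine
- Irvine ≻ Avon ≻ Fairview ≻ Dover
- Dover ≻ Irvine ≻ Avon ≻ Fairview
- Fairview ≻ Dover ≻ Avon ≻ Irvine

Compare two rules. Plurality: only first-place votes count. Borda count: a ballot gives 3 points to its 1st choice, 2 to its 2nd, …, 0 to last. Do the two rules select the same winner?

Yes

Plurality first-place counts: Fairview 1, Avon 1, Irvine 1, Dover 2 → Dover.
Borda totals: Fairview 7, Avon 7, Irvine 6, Dover 10 → Dover.
The two rules agree on Dover.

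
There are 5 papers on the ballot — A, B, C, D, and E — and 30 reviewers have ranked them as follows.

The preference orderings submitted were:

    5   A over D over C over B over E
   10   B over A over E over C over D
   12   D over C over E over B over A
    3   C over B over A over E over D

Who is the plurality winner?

First-place vote totals:
  A: 5
  B: 10
  C: 3
  D: 12
  E: 0
D has the most first-place votes.

D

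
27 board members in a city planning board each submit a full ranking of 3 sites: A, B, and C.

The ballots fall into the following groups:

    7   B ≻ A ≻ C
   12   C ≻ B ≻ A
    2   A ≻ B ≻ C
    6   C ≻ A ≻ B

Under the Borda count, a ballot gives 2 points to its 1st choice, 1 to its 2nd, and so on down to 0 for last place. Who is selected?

Borda scores:
  A: 7·1 + 12·0 + 2·2 + 6·1 = 17
  B: 7·2 + 12·1 + 2·1 + 6·0 = 28
  C: 7·0 + 12·2 + 2·0 + 6·2 = 36
C has the highest total.

C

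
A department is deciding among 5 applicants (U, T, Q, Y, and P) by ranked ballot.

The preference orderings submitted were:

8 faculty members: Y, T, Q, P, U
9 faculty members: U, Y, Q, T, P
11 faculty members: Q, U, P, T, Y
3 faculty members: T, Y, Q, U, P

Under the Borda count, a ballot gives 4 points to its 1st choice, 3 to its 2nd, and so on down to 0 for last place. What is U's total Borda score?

72

Borda scores:
  U: 8·0 + 9·4 + 11·3 + 3·1 = 72
  T: 8·3 + 9·1 + 11·1 + 3·4 = 56
  Q: 8·2 + 9·2 + 11·4 + 3·2 = 84
  Y: 8·4 + 9·3 + 11·0 + 3·3 = 68
  P: 8·1 + 9·0 + 11·2 + 3·0 = 30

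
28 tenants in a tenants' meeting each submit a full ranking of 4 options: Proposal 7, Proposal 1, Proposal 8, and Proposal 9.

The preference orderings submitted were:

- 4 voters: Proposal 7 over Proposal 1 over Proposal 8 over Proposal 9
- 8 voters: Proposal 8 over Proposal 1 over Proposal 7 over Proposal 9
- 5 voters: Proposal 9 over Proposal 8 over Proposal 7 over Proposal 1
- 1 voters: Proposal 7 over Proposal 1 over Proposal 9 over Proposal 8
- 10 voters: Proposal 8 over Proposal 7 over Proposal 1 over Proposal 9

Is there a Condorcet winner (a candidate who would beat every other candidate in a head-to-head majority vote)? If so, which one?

Proposal 8

Head-to-head results (28 voters total):
Proposal 7 vs Proposal 1: Proposal 7 wins 20–8.
Proposal 7 vs Proposal 8: Proposal 8 wins 23–5.
Proposal 7 vs Proposal 9: Proposal 7 wins 23–5.
Proposal 1 vs Proposal 8: Proposal 8 wins 23–5.
Proposal 1 vs Proposal 9: Proposal 1 wins 23–5.
Proposal 8 vs Proposal 9: Proposal 8 wins 22–6.
Proposal 8 beats each rival — Proposal 7 (23–5), Proposal 1 (23–5), Proposal 9 (22–6) — so Proposal 8 is the Condorcet winner.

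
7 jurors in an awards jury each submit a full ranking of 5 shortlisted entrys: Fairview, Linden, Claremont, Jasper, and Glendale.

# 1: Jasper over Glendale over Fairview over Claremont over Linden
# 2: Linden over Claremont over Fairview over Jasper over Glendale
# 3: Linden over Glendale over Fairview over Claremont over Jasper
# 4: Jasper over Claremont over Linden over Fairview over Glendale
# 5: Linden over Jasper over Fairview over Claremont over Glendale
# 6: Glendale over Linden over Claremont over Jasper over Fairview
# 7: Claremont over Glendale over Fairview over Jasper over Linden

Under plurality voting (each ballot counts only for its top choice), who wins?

Linden

First-place vote totals:
  Fairview: 0
  Linden: 3
  Claremont: 1
  Jasper: 2
  Glendale: 1
Linden has the most first-place votes.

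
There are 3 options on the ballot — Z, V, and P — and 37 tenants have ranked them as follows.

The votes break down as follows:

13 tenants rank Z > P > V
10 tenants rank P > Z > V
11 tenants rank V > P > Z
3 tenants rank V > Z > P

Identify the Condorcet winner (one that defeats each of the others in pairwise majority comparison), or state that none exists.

Head-to-head results (37 voters total):
Z vs V: Z wins 23–14.
Z vs P: P wins 21–16.
V vs P: P wins 23–14.
P beats each rival — Z (21–16), V (23–14) — so P is the Condorcet winner.

P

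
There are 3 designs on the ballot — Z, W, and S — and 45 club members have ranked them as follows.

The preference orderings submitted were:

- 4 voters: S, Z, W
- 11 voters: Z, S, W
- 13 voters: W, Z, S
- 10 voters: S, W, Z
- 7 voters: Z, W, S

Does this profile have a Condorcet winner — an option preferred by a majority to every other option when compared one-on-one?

No

Head-to-head results (45 voters total):
Z vs W: W wins 23–22.
Z vs S: Z wins 31–14.
W vs S: S wins 25–20.
No candidate beats all others: Z beats S beats W beats Z, a majority cycle.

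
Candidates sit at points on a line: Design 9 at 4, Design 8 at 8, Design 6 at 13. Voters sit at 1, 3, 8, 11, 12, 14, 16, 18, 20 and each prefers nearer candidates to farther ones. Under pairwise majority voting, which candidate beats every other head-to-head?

Design 6

With single-peaked preferences on a line, the Condorcet winner is the candidate closest to the median voter.
The median voter (position 12) is closest to Design 6 at 13.
Check: Design 6 vs Design 9 — voters closer to Design 6: 6 of 9.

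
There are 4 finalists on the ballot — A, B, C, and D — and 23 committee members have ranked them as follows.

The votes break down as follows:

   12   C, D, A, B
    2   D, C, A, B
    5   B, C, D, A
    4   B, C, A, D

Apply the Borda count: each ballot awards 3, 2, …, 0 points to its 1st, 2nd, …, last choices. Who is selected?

C

Borda scores:
  A: 12·1 + 2·1 + 5·0 + 4·1 = 18
  B: 12·0 + 2·0 + 5·3 + 4·3 = 27
  C: 12·3 + 2·2 + 5·2 + 4·2 = 58
  D: 12·2 + 2·3 + 5·1 + 4·0 = 35
C has the highest total.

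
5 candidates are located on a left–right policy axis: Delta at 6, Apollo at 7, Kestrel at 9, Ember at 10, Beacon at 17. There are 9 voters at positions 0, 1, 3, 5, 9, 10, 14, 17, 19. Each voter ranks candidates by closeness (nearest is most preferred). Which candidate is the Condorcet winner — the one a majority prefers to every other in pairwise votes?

Kestrel

With single-peaked preferences on a line, the Condorcet winner is the candidate closest to the median voter.
The median voter (position 9) is closest to Kestrel at 9.
Check: Kestrel vs Apollo — voters closer to Kestrel: 5 of 9.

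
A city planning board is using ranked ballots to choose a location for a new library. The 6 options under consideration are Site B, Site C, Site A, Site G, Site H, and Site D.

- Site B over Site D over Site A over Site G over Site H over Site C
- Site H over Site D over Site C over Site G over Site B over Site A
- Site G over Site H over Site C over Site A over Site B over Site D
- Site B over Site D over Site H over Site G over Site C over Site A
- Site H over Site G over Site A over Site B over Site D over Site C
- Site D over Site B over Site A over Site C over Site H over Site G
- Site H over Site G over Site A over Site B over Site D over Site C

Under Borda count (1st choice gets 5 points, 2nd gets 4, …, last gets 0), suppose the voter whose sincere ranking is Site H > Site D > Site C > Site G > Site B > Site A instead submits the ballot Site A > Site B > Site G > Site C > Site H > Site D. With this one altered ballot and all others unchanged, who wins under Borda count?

Site B

Borda totals with the altered ballot: Site B 23, Site C 8, Site A 19, Site G 20, Site H 20, Site D 15.
The switch changes the winner from Site H to Site B.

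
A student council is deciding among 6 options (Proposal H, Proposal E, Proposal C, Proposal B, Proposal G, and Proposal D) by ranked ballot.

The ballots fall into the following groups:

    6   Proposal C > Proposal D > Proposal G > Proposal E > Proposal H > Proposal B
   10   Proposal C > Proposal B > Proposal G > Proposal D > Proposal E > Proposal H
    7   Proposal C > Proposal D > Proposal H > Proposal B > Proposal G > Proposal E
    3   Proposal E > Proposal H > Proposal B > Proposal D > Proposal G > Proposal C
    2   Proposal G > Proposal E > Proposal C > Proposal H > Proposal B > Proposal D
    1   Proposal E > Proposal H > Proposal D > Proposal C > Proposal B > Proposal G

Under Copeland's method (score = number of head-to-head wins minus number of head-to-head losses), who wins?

Proposal C

Pairwise results:
  Proposal H vs Proposal E: Proposal E wins 22–7.
  Proposal H vs Proposal C: Proposal C wins 25–4.
  Proposal H vs Proposal B: Proposal H wins 19–10.
  Proposal H vs Proposal G: Proposal G wins 18–11.
  Proposal H vs Proposal D: Proposal D wins 23–6.
  Proposal E vs Proposal C: Proposal C wins 23–6.
  Proposal E vs Proposal B: Proposal B wins 17–12.
  Proposal E vs Proposal G: Proposal G wins 25–4.
  Proposal E vs Proposal D: Proposal D wins 23–6.
  Proposal C vs Proposal B: Proposal C wins 26–3.
  Proposal C vs Proposal G: Proposal C wins 24–5.
  Proposal C vs Proposal D: Proposal C wins 25–4.
  Proposal B vs Proposal G: Proposal B wins 21–8.
  Proposal B vs Proposal D: Proposal B wins 15–14.
  Proposal G vs Proposal D: Proposal D wins 17–12.
Copeland scores (wins − losses):
  Proposal H: 1 − 4 = -3
  Proposal E: 1 − 4 = -3
  Proposal C: 5 − 0 = 5
  Proposal B: 3 − 2 = 1
  Proposal G: 2 − 3 = -1
  Proposal D: 3 − 2 = 1
Proposal C has the best Copeland score.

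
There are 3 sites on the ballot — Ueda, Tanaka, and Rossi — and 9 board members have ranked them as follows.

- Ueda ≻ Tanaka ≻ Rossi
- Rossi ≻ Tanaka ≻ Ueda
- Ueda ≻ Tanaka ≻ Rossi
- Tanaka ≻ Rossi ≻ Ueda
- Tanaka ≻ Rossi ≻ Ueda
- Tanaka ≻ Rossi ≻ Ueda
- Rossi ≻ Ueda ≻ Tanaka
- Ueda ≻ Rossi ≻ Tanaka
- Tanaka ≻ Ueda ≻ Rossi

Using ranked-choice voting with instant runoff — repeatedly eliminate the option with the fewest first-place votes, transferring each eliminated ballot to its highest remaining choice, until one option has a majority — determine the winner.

Tanaka

Round 1: Tanaka 4, Ueda 3, Rossi 2. Rossi has the fewest and is eliminated.
Round 2: Tanaka 5, Ueda 4. Tanaka has a majority.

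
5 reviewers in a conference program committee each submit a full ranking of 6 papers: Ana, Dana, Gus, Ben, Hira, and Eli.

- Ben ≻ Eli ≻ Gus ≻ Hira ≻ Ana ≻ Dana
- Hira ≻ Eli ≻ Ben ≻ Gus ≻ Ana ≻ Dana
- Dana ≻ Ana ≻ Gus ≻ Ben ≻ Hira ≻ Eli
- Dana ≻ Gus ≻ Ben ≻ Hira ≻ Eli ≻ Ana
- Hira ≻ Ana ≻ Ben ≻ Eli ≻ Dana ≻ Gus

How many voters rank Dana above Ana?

Ballots ranking Dana above Ana: 2.
Ballots ranking Ana above Dana: 3.
So 2 of 5 voters prefer Dana to Ana.

2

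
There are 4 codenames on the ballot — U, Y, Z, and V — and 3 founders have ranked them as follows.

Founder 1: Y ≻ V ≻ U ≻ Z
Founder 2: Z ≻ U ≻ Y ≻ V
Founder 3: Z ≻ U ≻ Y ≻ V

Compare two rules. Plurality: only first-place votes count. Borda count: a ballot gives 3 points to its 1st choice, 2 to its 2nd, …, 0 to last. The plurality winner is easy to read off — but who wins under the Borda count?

Plurality first-place counts: U 0, Y 1, Z 2, V 0 → Z.
Borda totals: U 5, Y 5, Z 6, V 2 → Z.

Z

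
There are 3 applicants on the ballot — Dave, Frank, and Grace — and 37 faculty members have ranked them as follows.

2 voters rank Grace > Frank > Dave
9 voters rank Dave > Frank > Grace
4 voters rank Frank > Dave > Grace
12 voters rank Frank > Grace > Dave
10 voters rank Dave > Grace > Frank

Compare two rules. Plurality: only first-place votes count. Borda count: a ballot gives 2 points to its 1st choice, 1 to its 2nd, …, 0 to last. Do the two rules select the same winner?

No

Plurality first-place counts: Dave 19, Frank 16, Grace 2 → Dave.
Borda totals: Dave 42, Frank 43, Grace 26 → Frank.
The two rules disagree: plurality picks Dave, Borda picks Frank.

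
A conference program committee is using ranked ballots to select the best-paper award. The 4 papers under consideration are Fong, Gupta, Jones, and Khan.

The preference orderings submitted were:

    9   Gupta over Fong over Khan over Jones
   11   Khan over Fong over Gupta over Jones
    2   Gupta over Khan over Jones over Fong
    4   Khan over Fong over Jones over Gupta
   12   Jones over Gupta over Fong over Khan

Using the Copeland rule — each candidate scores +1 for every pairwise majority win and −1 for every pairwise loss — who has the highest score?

Pairwise results:
  Fong vs Gupta: Gupta wins 23–15.
  Fong vs Jones: Fong wins 24–14.
  Fong vs Khan: Fong wins 21–17.
  Gupta vs Jones: Gupta wins 22–16.
  Gupta vs Khan: Gupta wins 23–15.
  Jones vs Khan: Khan wins 26–12.
Copeland scores (wins − losses):
  Fong: 2 − 1 = 1
  Gupta: 3 − 0 = 3
  Jones: 0 − 3 = -3
  Khan: 1 − 2 = -1
Gupta has the best Copeland score.

Gupta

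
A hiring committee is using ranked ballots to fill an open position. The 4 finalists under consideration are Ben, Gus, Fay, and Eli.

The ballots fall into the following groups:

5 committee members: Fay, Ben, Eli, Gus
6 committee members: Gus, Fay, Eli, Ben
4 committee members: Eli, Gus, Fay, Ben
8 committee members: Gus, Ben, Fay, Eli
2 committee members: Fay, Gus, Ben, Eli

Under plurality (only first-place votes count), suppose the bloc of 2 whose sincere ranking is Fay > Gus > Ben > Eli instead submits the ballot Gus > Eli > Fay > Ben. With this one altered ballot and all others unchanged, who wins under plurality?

Gus

First-place totals with the altered ballot: Ben 0, Gus 16, Fay 5, Eli 4.
The winner is unchanged: still Gus.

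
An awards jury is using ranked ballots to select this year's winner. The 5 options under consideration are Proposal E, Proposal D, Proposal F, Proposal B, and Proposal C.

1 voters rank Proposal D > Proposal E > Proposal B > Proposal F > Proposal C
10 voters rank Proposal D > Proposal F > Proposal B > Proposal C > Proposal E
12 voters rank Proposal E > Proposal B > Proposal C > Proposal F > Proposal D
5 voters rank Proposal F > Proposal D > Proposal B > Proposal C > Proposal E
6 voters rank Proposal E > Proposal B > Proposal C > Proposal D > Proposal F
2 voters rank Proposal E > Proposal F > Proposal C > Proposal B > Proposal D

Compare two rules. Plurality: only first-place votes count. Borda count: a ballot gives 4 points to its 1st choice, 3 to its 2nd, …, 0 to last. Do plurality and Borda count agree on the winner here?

No

Plurality first-place counts: Proposal E 20, Proposal D 11, Proposal F 5, Proposal B 0, Proposal C 0 → Proposal E.
Borda totals: Proposal E 83, Proposal D 65, Proposal F 69, Proposal B 88, Proposal C 55 → Proposal B.
The two rules disagree: plurality picks Proposal E, Borda picks Proposal B.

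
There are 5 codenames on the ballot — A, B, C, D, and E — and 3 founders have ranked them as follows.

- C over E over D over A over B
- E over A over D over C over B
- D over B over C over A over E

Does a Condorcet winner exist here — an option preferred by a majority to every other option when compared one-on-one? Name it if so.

Head-to-head results (3 voters total):
A vs B: A wins 2–1.
A vs C: C wins 2–1.
A vs D: D wins 2–1.
A vs E: E wins 2–1.
B vs C: C wins 2–1.
B vs D: D wins 3–0.
B vs E: E wins 2–1.
C vs D: D wins 2–1.
C vs E: C wins 2–1.
D vs E: E wins 2–1.
No candidate beats all others: C beats E beats D beats C, a majority cycle.

No Condorcet winner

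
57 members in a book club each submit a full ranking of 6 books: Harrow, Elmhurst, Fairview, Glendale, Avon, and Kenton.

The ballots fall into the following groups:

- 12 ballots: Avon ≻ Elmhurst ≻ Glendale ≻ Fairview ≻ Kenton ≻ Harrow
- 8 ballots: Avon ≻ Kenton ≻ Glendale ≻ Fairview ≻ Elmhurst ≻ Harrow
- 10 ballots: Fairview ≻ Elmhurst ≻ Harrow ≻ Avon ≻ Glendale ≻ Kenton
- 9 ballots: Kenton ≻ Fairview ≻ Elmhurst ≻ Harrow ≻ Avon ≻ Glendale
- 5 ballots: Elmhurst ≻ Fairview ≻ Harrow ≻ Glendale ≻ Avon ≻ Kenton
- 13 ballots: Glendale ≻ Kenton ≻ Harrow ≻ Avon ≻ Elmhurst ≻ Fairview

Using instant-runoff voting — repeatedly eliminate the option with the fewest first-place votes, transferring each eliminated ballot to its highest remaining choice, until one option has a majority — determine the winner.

Avon

Round 1: Avon 20, Glendale 13, Fairview 10, Kenton 9, Elmhurst 5, Harrow 0. Harrow has the fewest and is eliminated.
Round 2: Avon 20, Glendale 13, Fairview 10, Kenton 9, Elmhurst 5. Elmhurst has the fewest and is eliminated.
Round 3: Avon 20, Fairview 15, Glendale 13, Kenton 9. Kenton has the fewest and is eliminated.
Round 4: Fairview 24, Avon 20, Glendale 13. Glendale has the fewest and is eliminated.
Round 5: Avon 33, Fairview 24. Avon has a majority.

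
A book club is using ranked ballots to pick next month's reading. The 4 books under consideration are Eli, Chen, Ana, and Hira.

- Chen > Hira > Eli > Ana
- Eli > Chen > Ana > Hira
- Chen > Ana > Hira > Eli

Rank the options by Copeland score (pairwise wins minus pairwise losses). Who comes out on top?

Pairwise results:
  Eli vs Chen: Chen wins 2–1.
  Eli vs Ana: Eli wins 2–1.
  Eli vs Hira: Hira wins 2–1.
  Chen vs Ana: Chen wins 3–0.
  Chen vs Hira: Chen wins 3–0.
  Ana vs Hira: Ana wins 2–1.
Copeland scores (wins − losses):
  Eli: 1 − 2 = -1
  Chen: 3 − 0 = 3
  Ana: 1 − 2 = -1
  Hira: 1 − 2 = -1
Chen has the best Copeland score.

Chen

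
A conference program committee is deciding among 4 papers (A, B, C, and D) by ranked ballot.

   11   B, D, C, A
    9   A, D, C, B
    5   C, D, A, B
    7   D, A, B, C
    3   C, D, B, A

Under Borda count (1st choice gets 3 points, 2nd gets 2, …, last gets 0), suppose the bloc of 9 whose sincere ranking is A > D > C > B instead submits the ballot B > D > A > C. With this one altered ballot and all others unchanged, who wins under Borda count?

Borda totals with the altered ballot: A 28, B 70, C 35, D 77.
The winner is unchanged: still D.

D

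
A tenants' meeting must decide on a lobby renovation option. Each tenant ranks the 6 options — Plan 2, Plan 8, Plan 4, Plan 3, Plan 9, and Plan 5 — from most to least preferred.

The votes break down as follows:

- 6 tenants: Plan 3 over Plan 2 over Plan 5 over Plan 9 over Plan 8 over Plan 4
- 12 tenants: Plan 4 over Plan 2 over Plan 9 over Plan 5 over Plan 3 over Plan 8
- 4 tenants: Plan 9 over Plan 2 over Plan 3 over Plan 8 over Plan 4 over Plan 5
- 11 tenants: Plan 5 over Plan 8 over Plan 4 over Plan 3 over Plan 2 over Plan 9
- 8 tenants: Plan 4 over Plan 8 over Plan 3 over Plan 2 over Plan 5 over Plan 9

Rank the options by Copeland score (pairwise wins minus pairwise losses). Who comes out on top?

Pairwise results:
  Plan 2 vs Plan 8: Plan 2 wins 22–19.
  Plan 2 vs Plan 4: Plan 4 wins 31–10.
  Plan 2 vs Plan 3: Plan 3 wins 25–16.
  Plan 2 vs Plan 9: Plan 2 wins 37–4.
  Plan 2 vs Plan 5: Plan 2 wins 30–11.
  Plan 8 vs Plan 4: Plan 8 wins 21–20.
  Plan 8 vs Plan 3: Plan 3 wins 22–19.
  Plan 8 vs Plan 9: Plan 9 wins 22–19.
  Plan 8 vs Plan 5: Plan 5 wins 29–12.
  Plan 4 vs Plan 3: Plan 4 wins 31–10.
  Plan 4 vs Plan 9: Plan 4 wins 31–10.
  Plan 4 vs Plan 5: Plan 4 wins 24–17.
  Plan 3 vs Plan 9: Plan 3 wins 25–16.
  Plan 3 vs Plan 5: Plan 5 wins 23–18.
  Plan 9 vs Plan 5: Plan 5 wins 25–16.
Copeland scores (wins − losses):
  Plan 2: 3 − 2 = 1
  Plan 8: 1 − 4 = -3
  Plan 4: 4 − 1 = 3
  Plan 3: 3 − 2 = 1
  Plan 9: 1 − 4 = -3
  Plan 5: 3 − 2 = 1
Plan 4 has the best Copeland score.

Plan 4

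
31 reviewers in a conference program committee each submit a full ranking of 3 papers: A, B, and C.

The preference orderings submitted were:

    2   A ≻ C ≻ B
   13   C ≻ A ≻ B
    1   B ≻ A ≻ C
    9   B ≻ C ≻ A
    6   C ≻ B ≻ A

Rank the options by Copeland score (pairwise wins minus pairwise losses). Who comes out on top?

Pairwise results:
  A vs B: B wins 16–15.
  A vs C: C wins 28–3.
  B vs C: C wins 21–10.
Copeland scores (wins − losses):
  A: 0 − 2 = -2
  B: 1 − 1 = 0
  C: 2 − 0 = 2
C has the best Copeland score.

C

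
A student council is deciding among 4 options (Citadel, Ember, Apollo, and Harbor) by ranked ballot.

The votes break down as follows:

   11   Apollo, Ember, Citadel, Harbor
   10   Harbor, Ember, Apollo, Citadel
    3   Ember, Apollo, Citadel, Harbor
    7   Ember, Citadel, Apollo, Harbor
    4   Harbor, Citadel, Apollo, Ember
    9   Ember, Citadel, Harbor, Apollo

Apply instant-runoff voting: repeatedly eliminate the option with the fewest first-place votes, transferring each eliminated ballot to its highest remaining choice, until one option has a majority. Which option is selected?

Ember

Round 1: Ember 19, Harbor 14, Apollo 11, Citadel 0. Citadel has the fewest and is eliminated.
Round 2: Ember 19, Harbor 14, Apollo 11. Apollo has the fewest and is eliminated.
Round 3: Ember 30, Harbor 14. Ember has a majority.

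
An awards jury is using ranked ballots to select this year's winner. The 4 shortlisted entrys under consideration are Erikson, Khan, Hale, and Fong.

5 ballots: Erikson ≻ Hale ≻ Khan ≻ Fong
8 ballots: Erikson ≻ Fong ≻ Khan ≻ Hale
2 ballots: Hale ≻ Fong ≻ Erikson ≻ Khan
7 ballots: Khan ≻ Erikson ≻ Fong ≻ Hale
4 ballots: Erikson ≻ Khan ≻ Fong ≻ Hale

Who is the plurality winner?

Erikson

First-place vote totals:
  Erikson: 17
  Khan: 7
  Hale: 2
  Fong: 0
Erikson has the most first-place votes.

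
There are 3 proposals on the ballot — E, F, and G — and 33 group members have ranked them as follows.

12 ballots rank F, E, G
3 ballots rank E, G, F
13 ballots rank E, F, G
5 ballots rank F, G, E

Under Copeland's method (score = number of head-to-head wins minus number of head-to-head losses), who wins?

Pairwise results:
  E vs F: F wins 17–16.
  E vs G: E wins 28–5.
  F vs G: F wins 30–3.
Copeland scores (wins − losses):
  E: 1 − 1 = 0
  F: 2 − 0 = 2
  G: 0 − 2 = -2
F has the best Copeland score.

F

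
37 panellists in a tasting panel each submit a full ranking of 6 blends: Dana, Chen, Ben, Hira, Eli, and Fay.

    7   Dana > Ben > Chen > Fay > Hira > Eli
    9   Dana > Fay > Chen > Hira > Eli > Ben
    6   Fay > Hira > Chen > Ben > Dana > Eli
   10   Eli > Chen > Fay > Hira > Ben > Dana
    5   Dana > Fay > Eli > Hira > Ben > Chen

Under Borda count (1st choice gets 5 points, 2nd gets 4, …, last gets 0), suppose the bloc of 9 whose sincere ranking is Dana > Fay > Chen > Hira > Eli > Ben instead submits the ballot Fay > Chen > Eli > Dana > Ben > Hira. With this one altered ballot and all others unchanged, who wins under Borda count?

Borda totals with the altered ballot: Dana 84, Chen 115, Ben 64, Hira 61, Eli 92, Fay 139.
The winner is unchanged: still Fay.

Fay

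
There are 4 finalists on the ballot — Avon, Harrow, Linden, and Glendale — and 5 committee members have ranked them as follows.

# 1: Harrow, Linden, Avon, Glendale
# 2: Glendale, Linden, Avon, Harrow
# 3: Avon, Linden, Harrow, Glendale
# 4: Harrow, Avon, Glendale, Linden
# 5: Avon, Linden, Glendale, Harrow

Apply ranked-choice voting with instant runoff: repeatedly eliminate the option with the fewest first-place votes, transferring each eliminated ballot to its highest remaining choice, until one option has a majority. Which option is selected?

Avon

Round 1: Avon 2, Harrow 2, Glendale 1, Linden 0. Linden has the fewest and is eliminated.
Round 2: Avon 2, Harrow 2, Glendale 1. Glendale has the fewest and is eliminated.
Round 3: Avon 3, Harrow 2. Avon has a majority.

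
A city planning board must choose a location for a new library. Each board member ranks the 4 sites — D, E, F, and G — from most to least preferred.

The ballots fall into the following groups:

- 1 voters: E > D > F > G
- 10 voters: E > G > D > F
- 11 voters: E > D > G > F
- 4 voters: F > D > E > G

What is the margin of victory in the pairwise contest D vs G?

Ballots ranking D above G: 1+11+4 = 16.
Ballots ranking G above D: 10.
D wins 16–10, a margin of 6.

6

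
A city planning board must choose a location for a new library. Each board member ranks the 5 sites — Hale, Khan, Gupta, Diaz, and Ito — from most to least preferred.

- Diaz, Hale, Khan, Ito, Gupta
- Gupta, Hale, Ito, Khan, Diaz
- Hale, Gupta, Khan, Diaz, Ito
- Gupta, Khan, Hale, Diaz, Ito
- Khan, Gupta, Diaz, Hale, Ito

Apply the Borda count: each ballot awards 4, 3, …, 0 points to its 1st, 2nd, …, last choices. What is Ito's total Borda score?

Borda scores:
  Hale: 3 + 3 + 4 + 2 + 1 = 13
  Khan: 2 + 1 + 2 + 3 + 4 = 12
  Gupta: 0 + 4 + 3 + 4 + 3 = 14
  Diaz: 4 + 0 + 1 + 1 + 2 = 8
  Ito: 1 + 2 + 0 + 0 + 0 = 3

3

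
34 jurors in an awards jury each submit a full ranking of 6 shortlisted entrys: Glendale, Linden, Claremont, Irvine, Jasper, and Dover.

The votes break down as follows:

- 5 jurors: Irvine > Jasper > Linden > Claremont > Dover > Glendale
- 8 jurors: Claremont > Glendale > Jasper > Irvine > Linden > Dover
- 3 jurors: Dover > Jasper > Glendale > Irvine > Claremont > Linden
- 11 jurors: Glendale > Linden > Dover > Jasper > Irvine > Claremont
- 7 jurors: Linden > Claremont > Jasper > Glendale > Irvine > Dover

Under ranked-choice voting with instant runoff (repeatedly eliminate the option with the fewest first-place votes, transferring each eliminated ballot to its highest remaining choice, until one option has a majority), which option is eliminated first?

Jasper

Round 1: Glendale 11, Claremont 8, Linden 7, Irvine 5, Dover 3, Jasper 0. Jasper has the fewest and is eliminated.
Round 2: Glendale 11, Claremont 8, Linden 7, Irvine 5, Dover 3. Dover has the fewest and is eliminated.
Round 3: Glendale 14, Claremont 8, Linden 7, Irvine 5. Irvine has the fewest and is eliminated.
Round 4: Glendale 14, Linden 12, Claremont 8. Claremont has the fewest and is eliminated.
Round 5: Glendale 22, Linden 12. Glendale has a majority.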